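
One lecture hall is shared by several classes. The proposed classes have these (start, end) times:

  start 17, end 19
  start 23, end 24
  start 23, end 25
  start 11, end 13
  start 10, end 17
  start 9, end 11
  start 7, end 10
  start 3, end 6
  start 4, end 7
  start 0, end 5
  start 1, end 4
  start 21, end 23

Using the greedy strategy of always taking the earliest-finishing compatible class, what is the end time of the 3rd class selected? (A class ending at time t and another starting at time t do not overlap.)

10

By end time: (1,4), (0,5), (3,6), (4,7), (7,10), (9,11), (11,13), (10,17), (17,19), (21,23), (23,24), (23,25).
Pick (1,4); next start ≥ 4 → (4,7); next start ≥ 7 → (7,10); next start ≥ 10 → (11,13); next start ≥ 13 → (17,19); next start ≥ 19 → (21,23); next start ≥ 23 → (23,24).
Selected: (1,4) (4,7) (7,10) (11,13) (17,19) (21,23) (23,24)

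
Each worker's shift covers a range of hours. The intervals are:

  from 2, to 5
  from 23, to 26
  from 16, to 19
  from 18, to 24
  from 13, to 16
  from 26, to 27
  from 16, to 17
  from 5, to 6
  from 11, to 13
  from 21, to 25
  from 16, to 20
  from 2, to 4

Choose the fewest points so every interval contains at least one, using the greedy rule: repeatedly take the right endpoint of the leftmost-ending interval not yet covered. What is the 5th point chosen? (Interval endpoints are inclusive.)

Sort by right endpoint; whenever an interval is uncovered, place a point at its right end.
By right end: [2,4]  [2,5]  [5,6]  [11,13]  [13,16]  [16,17]  [16,19]  [16,20]  [18,24]  [21,25]  [23,26]  [26,27]
[2,4] uncovered → point at 4; [5,6] uncovered → point at 6; [11,13] uncovered → point at 13; [16,17] uncovered → point at 17; [18,24] uncovered → point at 24; [26,27] uncovered → point at 27.
Points: 4, 6, 13, 17, 24, 27 (6 total).

24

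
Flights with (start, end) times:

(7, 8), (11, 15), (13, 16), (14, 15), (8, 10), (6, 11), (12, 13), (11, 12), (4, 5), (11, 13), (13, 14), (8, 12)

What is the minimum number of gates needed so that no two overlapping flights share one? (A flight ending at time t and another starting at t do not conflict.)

The answer is the maximum number of intervals overlapping at any instant.
Events (time:±→running): 4:+→1 5:-→0 6:+→1 7:+→2 8:-→1 8:+→2 8:+→3 10:-→2 11:-→1 11:+→2 11:+→3 11:+→4 … peak 4.

4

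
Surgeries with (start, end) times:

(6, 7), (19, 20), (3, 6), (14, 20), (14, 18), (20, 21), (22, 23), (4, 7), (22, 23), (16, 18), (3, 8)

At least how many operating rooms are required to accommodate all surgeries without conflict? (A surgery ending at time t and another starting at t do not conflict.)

Count concurrent intervals with a sweep; the peak is the room count.
Events (time:±→running): 3:+→1 3:+→2 4:+→3 … peak 3.

3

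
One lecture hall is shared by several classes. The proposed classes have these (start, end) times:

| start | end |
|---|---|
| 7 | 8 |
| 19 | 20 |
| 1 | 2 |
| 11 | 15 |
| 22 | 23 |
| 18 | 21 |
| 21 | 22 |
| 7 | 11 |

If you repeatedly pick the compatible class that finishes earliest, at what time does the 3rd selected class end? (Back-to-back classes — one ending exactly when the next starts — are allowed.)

15

Sorted by end: (1,2)  (7,8)  (7,11)  (11,15)  (19,20)  (18,21)  (21,22)  (22,23)
take (1,2); take (7,8); take (11,15); take (19,20); take (21,22); take (22,23).
Selected: (1,2) (7,8) (11,15) (19,20) (21,22) (22,23)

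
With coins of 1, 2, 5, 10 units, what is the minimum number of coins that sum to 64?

8

Greedy: take as many of the largest coin as possible, then repeat with the remainder.
64 = 6×10 + 2×2
Total coins = 6 + 2 = 8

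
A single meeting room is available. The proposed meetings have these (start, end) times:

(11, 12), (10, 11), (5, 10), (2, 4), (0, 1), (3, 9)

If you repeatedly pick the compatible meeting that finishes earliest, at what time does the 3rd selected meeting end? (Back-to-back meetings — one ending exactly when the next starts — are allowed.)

By end time: (0,1), (2,4), (3,9), (5,10), (10,11), (11,12).
Pick (0,1); next start ≥ 1 → (2,4); next start ≥ 4 → (5,10); next start ≥ 10 → (10,11); next start ≥ 11 → (11,12).
Selected: (0,1) (2,4) (5,10) (10,11) (11,12)

10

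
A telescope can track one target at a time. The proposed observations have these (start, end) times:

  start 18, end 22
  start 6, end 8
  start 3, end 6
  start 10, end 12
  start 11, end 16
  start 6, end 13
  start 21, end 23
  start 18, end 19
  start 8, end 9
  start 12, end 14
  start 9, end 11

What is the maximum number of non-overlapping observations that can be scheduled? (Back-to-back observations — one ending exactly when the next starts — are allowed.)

7

Sort by end time and greedily take each interval whose start is ≥ the last chosen end.
By end time: (3,6), (6,8), (8,9), (9,11), (10,12), (6,13), (12,14), (11,16), (18,19), (18,22), (21,23).
Pick (3,6); next start ≥ 6 → (6,8); next start ≥ 8 → (8,9); next start ≥ 9 → (9,11); next start ≥ 11 → (12,14); next start ≥ 14 → (18,19); next start ≥ 19 → (21,23).
Selected 7 observations.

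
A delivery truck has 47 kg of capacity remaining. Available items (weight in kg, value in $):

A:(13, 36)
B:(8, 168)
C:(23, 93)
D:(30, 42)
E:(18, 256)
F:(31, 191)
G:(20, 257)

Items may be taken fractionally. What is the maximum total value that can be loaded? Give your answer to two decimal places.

Sort by value per unit weight and fill in that order.
Order: B (168/8=21.00) > E (256/18=14.22) > G (257/20=12.85) > F (191/31=6.16) > C (93/23=4.04) > A (36/13=2.77) > D (42/30=1.40)
Fill: take B (8 @ 168) → take E (18 @ 256) → take G (20 @ 257) → take 1/31 of F → 6.16; 47/47 used.
Total value = 687.16

687.16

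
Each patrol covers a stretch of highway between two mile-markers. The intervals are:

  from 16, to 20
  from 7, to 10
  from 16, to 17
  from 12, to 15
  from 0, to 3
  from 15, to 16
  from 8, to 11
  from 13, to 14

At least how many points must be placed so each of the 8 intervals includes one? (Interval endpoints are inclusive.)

4

Sort by right endpoint; whenever an interval is uncovered, place a point at its right end.
By right end: [0,3]  [7,10]  [8,11]  [13,14]  [12,15]  [15,16]  [16,17]  [16,20]
[0,3] uncovered → point at 3; [7,10] uncovered → point at 10; [13,14] uncovered → point at 14; [15,16] uncovered → point at 16.
Points: 3, 10, 14, 16 (4 total).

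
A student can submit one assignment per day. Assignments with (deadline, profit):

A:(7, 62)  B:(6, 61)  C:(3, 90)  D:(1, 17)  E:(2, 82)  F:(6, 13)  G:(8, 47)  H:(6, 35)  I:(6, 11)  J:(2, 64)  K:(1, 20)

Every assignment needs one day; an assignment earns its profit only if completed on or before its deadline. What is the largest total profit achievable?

Sort by profit descending; place each in the latest free slot ≤ its deadline.
Profit order: C=90 E=82 J=64 A=62 B=61 G=47 H=35 K=20 D=17 F=13 I=11
Assign: C→slot 3, E→slot 2, J→slot 1, A→slot 7, B→slot 6, G→slot 8, H→slot 5, K skipped, D skipped, F→slot 4, I skipped.
Slots: [1:J] [2:E] [3:C] [4:F] [5:H] [6:B] [7:A] [8:G]
Profit = 64 + 82 + 90 + 13 + 35 + 61 + 62 + 47 = 454

454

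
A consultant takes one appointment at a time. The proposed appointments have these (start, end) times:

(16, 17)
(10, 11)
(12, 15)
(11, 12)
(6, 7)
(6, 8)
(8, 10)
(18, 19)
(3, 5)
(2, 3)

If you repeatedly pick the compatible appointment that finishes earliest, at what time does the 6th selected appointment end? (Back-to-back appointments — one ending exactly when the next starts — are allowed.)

12

Sort by end time and greedily take each interval whose start is ≥ the last chosen end.
By end time: (2,3), (3,5), (6,7), (6,8), (8,10), (10,11), (11,12), (12,15), (16,17), (18,19).
Pick (2,3); next start ≥ 3 → (3,5); next start ≥ 5 → (6,7); next start ≥ 7 → (8,10); next start ≥ 10 → (10,11); next start ≥ 11 → (11,12); next start ≥ 12 → (12,15); next start ≥ 15 → (16,17); next start ≥ 17 → (18,19).
Selected: (2,3) (3,5) (6,7) (8,10) (10,11) (11,12) (12,15) (16,17) (18,19)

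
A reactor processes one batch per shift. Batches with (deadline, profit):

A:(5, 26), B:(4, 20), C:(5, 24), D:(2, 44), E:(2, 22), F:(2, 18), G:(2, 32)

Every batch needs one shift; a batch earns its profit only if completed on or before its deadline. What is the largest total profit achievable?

Take jobs in profit order; each goes to the latest open slot no later than its deadline.
Profit order: D=44 G=32 A=26 C=24 E=22 B=20 F=18
Assign: D→slot 2, G→slot 1, A→slot 5, C→slot 4, E skipped, B→slot 3, F skipped.
Slots: [1:G] [2:D] [3:B] [4:C] [5:A]
Profit = 32 + 44 + 20 + 24 + 26 = 146

146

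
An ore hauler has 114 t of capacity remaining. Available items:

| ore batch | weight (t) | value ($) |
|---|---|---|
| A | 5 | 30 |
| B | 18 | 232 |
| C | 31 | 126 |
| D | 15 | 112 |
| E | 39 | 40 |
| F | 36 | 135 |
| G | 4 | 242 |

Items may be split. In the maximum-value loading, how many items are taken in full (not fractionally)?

6

Sort by value per unit weight and fill in that order.
Ratios (sorted): G 60.50, B 12.89, D 7.47, A 6.00, C 4.06, F 3.75, E 1.03
take G (4 @ 242); take B (18 @ 232); take D (15 @ 112); take A (5 @ 30); take C (31 @ 126); take F (36 @ 135); take 5/39 of E → 5.13. Capacity used 114/114.
6 item(s) taken whole; one partial (take 5/39 of E).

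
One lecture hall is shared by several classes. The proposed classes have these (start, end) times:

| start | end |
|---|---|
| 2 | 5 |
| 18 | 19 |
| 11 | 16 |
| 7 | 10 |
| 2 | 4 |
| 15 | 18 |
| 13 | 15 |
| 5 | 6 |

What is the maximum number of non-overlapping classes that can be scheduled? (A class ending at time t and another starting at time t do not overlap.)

Sorted by end: (2,4)  (2,5)  (5,6)  (7,10)  (13,15)  (11,16)  (15,18)  (18,19)
take (2,4); take (5,6); take (7,10); take (13,15); skip (11,16); take (15,18); take (18,19).
Selected 6 classes.

6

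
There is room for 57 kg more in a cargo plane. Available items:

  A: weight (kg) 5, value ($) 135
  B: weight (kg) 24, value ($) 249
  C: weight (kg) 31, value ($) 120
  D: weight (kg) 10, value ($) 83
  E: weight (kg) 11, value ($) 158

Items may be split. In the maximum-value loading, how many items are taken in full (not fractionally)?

4

Greedy by value/weight ratio, highest first.
Order: A (135/5=27.00) > E (158/11=14.36) > B (249/24=10.38) > D (83/10=8.30) > C (120/31=3.87)
Fill: take A (5 @ 135) → take E (11 @ 158) → take B (24 @ 249) → take D (10 @ 83) → take 7/31 of C → 27.10; 57/57 used.
4 item(s) taken whole; one partial (take 7/31 of C).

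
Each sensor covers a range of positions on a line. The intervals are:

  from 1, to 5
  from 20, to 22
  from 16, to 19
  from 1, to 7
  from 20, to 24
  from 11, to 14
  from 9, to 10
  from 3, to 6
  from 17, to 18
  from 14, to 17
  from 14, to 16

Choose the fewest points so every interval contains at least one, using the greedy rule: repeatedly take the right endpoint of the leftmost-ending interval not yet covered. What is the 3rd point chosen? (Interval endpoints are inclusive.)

14

Process intervals by earliest right end; each time one isn't hit yet, stab at its right endpoint.
By right end: [1,5]  [3,6]  [1,7]  [9,10]  [11,14]  [14,16]  [14,17]  [17,18]  [16,19]  [20,22]  [20,24]
[1,5] uncovered → point at 5; [9,10] uncovered → point at 10; [11,14] uncovered → point at 14; [17,18] uncovered → point at 18; [20,22] uncovered → point at 22.
Points: 5, 10, 14, 18, 22 (5 total).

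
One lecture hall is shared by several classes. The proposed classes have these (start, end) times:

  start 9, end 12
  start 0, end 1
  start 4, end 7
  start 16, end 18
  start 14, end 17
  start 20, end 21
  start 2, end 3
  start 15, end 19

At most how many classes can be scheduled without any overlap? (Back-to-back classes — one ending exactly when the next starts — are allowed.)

By end time: (0,1), (2,3), (4,7), (9,12), (14,17), (16,18), (15,19), (20,21).
Pick (0,1); next start ≥ 1 → (2,3); next start ≥ 3 → (4,7); next start ≥ 7 → (9,12); next start ≥ 12 → (14,17); next start ≥ 17 → (20,21).
Selected 6 classes.

6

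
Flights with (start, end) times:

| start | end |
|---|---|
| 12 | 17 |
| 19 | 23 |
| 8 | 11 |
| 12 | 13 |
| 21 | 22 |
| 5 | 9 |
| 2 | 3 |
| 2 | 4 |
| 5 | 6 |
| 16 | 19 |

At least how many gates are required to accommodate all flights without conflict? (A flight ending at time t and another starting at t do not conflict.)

2

Events (time:±→running): 2:+→1 2:+→2 … peak 2.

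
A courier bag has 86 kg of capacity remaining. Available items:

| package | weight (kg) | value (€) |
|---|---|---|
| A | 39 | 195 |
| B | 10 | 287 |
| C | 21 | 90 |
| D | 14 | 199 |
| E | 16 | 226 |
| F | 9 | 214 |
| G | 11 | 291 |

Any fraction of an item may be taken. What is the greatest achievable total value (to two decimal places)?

1347.00

Sort by value per unit weight and fill in that order.
Ratios (sorted): B 28.70, G 26.45, F 23.78, D 14.21, E 14.12, A 5.00, C 4.29
take B (10 @ 287); take G (11 @ 291); take F (9 @ 214); take D (14 @ 199); take E (16 @ 226); take 26/39 of A → 130.00. Capacity used 86/86.
Total value = 1347.00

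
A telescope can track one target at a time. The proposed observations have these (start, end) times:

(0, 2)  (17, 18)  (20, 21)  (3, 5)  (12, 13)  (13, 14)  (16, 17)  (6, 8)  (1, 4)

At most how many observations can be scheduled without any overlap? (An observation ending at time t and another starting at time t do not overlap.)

8

Sorted by end: (0,2)  (1,4)  (3,5)  (6,8)  (12,13)  (13,14)  (16,17)  (17,18)  (20,21)
take (0,2); skip (1,4); take (3,5); take (6,8); take (12,13); take (13,14); take (16,17); take (17,18); take (20,21).
Selected 8 observations.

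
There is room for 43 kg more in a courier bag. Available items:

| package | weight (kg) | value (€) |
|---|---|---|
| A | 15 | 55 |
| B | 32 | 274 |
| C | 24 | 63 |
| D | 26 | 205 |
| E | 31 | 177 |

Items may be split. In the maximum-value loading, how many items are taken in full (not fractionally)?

Greedy by value/weight ratio, highest first.
Order: B (274/32=8.56) > D (205/26=7.88) > E (177/31=5.71) > A (55/15=3.67) > C (63/24=2.62)
Fill: take B (32 @ 274) → take 11/26 of D → 86.73; 43/43 used.
1 item(s) taken whole; one partial (take 11/26 of D).

1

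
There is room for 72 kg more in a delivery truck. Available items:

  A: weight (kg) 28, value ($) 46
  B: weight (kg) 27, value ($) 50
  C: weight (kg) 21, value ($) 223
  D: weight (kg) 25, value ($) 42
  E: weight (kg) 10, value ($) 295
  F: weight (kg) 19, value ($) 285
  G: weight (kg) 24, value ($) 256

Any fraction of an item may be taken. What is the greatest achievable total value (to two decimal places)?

1037.76

Greedy by value/weight ratio, highest first.
Order: E (295/10=29.50) > F (285/19=15.00) > G (256/24=10.67) > C (223/21=10.62) > B (50/27=1.85) > D (42/25=1.68) > A (46/28=1.64)
Fill: take E (10 @ 295) → take F (19 @ 285) → take G (24 @ 256) → take 19/21 of C → 201.76; 72/72 used.
Total value = 1037.76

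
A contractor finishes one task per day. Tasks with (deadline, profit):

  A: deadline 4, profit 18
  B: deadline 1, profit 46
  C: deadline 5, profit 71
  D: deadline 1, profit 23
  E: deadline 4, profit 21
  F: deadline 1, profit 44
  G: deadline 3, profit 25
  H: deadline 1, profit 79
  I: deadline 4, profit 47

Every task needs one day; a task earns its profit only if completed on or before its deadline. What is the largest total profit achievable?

243

Profit order: H=79 C=71 I=47 B=46 F=44 G=25 D=23 E=21 A=18
Assign: H→slot 1, C→slot 5, I→slot 4, B skipped, F skipped, G→slot 3, D skipped, E→slot 2, A skipped.
Slots: [1:H] [2:E] [3:G] [4:I] [5:C]
Profit = 79 + 21 + 25 + 47 + 71 = 243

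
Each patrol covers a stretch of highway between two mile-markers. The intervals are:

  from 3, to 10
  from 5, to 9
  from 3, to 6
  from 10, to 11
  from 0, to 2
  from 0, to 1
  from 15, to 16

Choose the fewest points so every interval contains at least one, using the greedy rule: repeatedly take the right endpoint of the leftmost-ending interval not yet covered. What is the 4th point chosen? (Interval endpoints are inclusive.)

16

Sorted: [0,1] [0,2] [3,6] [5,9] [3,10] [10,11] [15,16]
{[0,1],[0,2]} hit by 1; {[3,6],[5,9],[3,10]} hit by 6; {[10,11]} hit by 11; {[15,16]} hit by 16.
Points: 1, 6, 11, 16 (4 total).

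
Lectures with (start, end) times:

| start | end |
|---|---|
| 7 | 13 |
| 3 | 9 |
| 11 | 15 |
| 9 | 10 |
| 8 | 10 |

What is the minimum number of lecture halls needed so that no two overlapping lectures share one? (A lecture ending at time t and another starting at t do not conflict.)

Count concurrent intervals with a sweep; the peak is the room count.
starts: [3, 7, 8, 9, 11]
ends:   [9, 10, 10, 13, 15]
s3→1 s7→2 s8→3  — peak 3.

3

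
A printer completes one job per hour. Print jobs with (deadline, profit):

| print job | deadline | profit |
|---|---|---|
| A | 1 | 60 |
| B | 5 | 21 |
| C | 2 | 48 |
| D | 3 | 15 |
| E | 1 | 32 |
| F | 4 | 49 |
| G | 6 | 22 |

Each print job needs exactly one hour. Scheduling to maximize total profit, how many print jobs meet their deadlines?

Profit order: A=60 F=49 C=48 E=32 G=22 B=21 D=15
Assign: A→slot 1, F→slot 4, C→slot 2, E skipped, G→slot 6, B→slot 5, D→slot 3.
Slots: [1:A] [2:C] [3:D] [4:F] [5:B] [6:G]
6 of 7 scheduled.

6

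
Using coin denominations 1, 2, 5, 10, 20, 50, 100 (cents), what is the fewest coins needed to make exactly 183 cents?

183 = 1×100 + 1×50 + 1×20 + 1×10 + 1×2 + 1×1
Total coins = 1 + 1 + 1 + 1 + 1 + 1 = 6

6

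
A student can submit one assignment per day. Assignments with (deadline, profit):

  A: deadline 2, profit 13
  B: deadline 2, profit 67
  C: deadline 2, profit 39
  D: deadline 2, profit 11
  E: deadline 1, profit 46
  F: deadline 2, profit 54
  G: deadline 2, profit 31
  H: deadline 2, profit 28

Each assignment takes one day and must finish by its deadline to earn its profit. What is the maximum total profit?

121

By profit: B(d2,67), F(d2,54), E(d1,46), C(d2,39), G(d2,31), H(d2,28), A(d2,13), D(d2,11)
B→slot 2; F→slot 1; E skipped; C skipped; G skipped; H skipped; A skipped; D skipped.
Profit = 54 + 67 = 121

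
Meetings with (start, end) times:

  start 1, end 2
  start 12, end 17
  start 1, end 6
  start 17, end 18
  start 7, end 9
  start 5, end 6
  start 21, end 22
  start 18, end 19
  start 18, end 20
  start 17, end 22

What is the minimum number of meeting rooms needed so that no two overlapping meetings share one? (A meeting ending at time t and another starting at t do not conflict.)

Events (time:±→running): 1:+→1 1:+→2 2:-→1 5:+→2 6:-→1 6:-→0 7:+→1 9:-→0 12:+→1 17:-→0 17:+→1 17:+→2 18:-→1 18:+→2 18:+→3 … peak 3.

3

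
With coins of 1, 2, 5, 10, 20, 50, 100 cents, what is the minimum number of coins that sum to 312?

Greedy: take as many of the largest coin as possible, then repeat with the remainder.
312 − 3×100→12 − 1×10→2 − 1×2→0
Total coins = 3 + 1 + 1 = 5

5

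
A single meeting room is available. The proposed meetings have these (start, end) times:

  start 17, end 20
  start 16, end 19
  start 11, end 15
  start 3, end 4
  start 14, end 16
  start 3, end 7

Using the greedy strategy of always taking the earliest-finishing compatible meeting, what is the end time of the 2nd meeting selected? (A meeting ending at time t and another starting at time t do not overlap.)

15

Greedy by earliest finish: after sorting by end time, pick each interval compatible with the last pick.
By end time: (3,4), (3,7), (11,15), (14,16), (16,19), (17,20).
Pick (3,4); next start ≥ 4 → (11,15); next start ≥ 15 → (16,19).
Selected: (3,4) (11,15) (16,19)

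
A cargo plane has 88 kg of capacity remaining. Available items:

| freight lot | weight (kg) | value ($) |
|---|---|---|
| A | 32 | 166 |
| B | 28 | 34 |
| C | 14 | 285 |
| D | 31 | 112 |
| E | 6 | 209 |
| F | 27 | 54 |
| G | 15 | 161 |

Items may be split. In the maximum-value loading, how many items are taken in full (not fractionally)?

Ratios (sorted): E 34.83, C 20.36, G 10.73, A 5.19, D 3.61, F 2.00, B 1.21
take E (6 @ 209); take C (14 @ 285); take G (15 @ 161); take A (32 @ 166); take 21/31 of D → 75.87. Capacity used 88/88.
4 item(s) taken whole; one partial (take 21/31 of D).

4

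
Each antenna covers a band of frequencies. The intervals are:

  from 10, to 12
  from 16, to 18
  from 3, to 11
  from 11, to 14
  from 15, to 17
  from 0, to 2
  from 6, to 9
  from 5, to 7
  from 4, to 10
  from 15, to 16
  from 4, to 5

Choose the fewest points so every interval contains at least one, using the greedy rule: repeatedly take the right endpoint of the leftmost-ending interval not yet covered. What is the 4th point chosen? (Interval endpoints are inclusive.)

12

Sorted: [0,2] [4,5] [5,7] [6,9] [4,10] [3,11] [10,12] [11,14] [15,16] [15,17] [16,18]
{[0,2]} hit by 2; {[4,5],[5,7]} hit by 5; {[6,9],[4,10],[3,11]} hit by 9; {[10,12],[11,14]} hit by 12; {[15,16],[15,17],[16,18]} hit by 16.
Points: 2, 5, 9, 12, 16 (5 total).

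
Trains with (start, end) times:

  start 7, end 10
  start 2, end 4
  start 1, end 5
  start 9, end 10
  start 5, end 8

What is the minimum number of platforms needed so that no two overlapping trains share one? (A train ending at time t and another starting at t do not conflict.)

Events (time:±→running): 1:+→1 2:+→2 … peak 2.

2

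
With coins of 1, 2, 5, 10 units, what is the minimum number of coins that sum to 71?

8

Greedy: take as many of the largest coin as possible, then repeat with the remainder.
71 − 7×10→1 − 1×1→0
Total coins = 7 + 1 = 8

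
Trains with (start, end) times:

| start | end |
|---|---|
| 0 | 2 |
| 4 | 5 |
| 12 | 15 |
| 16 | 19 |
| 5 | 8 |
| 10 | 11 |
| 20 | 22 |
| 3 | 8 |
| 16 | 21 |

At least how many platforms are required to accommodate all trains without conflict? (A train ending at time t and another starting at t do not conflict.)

The answer is the maximum number of intervals overlapping at any instant.
Events (time:±→running): 0:+→1 2:-→0 3:+→1 4:+→2 … peak 2.

2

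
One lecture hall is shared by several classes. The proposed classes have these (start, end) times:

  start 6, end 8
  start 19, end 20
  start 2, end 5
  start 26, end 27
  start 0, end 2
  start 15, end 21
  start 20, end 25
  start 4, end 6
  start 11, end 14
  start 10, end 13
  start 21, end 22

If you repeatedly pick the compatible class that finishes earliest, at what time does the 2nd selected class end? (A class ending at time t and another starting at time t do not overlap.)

5

By end time: (0,2), (2,5), (4,6), (6,8), (10,13), (11,14), (19,20), (15,21), (21,22), (20,25), (26,27).
Pick (0,2); next start ≥ 2 → (2,5); next start ≥ 5 → (6,8); next start ≥ 8 → (10,13); next start ≥ 13 → (19,20); next start ≥ 20 → (21,22); next start ≥ 22 → (26,27).
Selected: (0,2) (2,5) (6,8) (10,13) (19,20) (21,22) (26,27)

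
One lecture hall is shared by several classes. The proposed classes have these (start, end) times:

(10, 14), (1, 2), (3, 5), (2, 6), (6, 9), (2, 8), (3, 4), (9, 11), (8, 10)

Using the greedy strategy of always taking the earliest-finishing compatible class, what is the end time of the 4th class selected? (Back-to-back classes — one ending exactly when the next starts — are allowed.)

11

Sort by end time and greedily take each interval whose start is ≥ the last chosen end.
Sorted by end: (1,2)  (3,4)  (3,5)  (2,6)  (2,8)  (6,9)  (8,10)  (9,11)  (10,14)
take (1,2); take (3,4); take (6,9); take (9,11).
Selected: (1,2) (3,4) (6,9) (9,11)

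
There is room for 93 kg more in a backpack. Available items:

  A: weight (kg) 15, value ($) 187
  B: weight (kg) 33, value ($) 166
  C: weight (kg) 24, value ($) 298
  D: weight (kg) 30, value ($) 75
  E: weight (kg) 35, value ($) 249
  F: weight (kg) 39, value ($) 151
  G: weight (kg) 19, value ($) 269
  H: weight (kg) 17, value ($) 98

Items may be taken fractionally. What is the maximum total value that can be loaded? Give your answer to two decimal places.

1003.00

Greedy by value/weight ratio, highest first.
Ratios (sorted): G 14.16, A 12.47, C 12.42, E 7.11, H 5.76, B 5.03, F 3.87, D 2.50
take G (19 @ 269); take A (15 @ 187); take C (24 @ 298); take E (35 @ 249). Capacity used 93/93.
Total value = 1003.00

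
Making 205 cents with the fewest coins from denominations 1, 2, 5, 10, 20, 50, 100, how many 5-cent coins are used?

205 − 2×100→5 − 1×5→0
Count of 5: 1

1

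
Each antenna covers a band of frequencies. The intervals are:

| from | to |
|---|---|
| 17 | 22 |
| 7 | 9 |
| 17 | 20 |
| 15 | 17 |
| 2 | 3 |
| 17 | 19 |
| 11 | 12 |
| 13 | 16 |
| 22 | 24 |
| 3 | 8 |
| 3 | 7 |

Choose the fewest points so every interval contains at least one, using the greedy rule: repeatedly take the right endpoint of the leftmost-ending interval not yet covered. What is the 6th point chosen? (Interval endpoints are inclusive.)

24

Sorted: [2,3] [3,7] [3,8] [7,9] [11,12] [13,16] [15,17] [17,19] [17,20] [17,22] [22,24]
{[2,3],[3,7],[3,8]} hit by 3; {[7,9]} hit by 9; {[11,12]} hit by 12; {[13,16],[15,17]} hit by 16; {[17,19],[17,20],[17,22]} hit by 19; {[22,24]} hit by 24.
Points: 3, 9, 12, 16, 19, 24 (6 total).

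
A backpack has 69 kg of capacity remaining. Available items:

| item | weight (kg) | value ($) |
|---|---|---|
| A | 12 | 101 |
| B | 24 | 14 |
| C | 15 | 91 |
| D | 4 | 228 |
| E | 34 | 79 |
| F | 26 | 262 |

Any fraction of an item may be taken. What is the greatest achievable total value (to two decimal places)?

709.88

Order: D (228/4=57.00) > F (262/26=10.08) > A (101/12=8.42) > C (91/15=6.07) > E (79/34=2.32) > B (14/24=0.58)
Fill: take D (4 @ 228) → take F (26 @ 262) → take A (12 @ 101) → take C (15 @ 91) → take 12/34 of E → 27.88; 69/69 used.
Total value = 709.88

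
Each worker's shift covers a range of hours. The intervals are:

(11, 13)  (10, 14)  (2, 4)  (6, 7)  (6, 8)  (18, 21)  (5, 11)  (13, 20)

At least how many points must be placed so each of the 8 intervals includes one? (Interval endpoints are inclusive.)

4

Sort by right endpoint; whenever an interval is uncovered, place a point at its right end.
By right end: [2,4]  [6,7]  [6,8]  [5,11]  [11,13]  [10,14]  [13,20]  [18,21]
[2,4] uncovered → point at 4; [6,7] uncovered → point at 7; [11,13] uncovered → point at 13; [18,21] uncovered → point at 21.
Points: 4, 7, 13, 21 (4 total).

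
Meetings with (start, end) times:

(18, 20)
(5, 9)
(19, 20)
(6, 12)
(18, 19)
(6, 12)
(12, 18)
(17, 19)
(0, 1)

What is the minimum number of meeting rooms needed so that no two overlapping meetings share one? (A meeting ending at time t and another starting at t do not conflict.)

The answer is the maximum number of intervals overlapping at any instant.
Events (time:±→running): 0:+→1 1:-→0 5:+→1 6:+→2 6:+→3 … peak 3.

3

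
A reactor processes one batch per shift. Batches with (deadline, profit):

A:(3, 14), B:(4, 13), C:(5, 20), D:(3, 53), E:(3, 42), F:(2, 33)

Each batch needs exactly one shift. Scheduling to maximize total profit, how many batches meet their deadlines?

5

Sort by profit descending; place each in the latest free slot ≤ its deadline.
By profit: D(d3,53), E(d3,42), F(d2,33), C(d5,20), A(d3,14), B(d4,13)
D→slot 3; E→slot 2; F→slot 1; C→slot 5; A skipped; B→slot 4.
5 of 6 scheduled.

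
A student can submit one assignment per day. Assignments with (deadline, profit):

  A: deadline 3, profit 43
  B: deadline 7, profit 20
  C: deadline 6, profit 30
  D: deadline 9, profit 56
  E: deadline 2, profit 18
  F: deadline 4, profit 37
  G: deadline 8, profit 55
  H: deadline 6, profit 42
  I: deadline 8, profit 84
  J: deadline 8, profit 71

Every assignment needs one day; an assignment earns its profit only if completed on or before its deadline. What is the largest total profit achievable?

438

Take jobs in profit order; each goes to the latest open slot no later than its deadline.
By profit: I(d8,84), J(d8,71), D(d9,56), G(d8,55), A(d3,43), H(d6,42), F(d4,37), C(d6,30), B(d7,20), E(d2,18)
I→slot 8; J→slot 7; D→slot 9; G→slot 6; A→slot 3; H→slot 5; F→slot 4; C→slot 2; B→slot 1; E skipped.
Profit = 20 + 30 + 43 + 37 + 42 + 55 + 71 + 84 + 56 = 438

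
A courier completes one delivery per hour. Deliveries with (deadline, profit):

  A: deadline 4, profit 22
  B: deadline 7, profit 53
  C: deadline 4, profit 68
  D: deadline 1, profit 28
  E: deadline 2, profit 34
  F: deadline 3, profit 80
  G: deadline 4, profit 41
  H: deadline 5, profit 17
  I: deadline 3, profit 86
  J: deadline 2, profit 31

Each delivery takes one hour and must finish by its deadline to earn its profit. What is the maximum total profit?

345

Profit order: I=86 F=80 C=68 B=53 G=41 E=34 J=31 D=28 A=22 H=17
Assign: I→slot 3, F→slot 2, C→slot 4, B→slot 7, G→slot 1, E skipped, J skipped, D skipped, A skipped, H→slot 5.
Slots: [1:G] [2:F] [3:I] [4:C] [5:H] [7:B]
Profit = 41 + 80 + 86 + 68 + 17 + 53 = 345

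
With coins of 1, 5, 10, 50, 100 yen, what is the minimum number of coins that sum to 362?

362 = 3×100 + 1×50 + 1×10 + 2×1
Total coins = 3 + 1 + 1 + 2 = 7

7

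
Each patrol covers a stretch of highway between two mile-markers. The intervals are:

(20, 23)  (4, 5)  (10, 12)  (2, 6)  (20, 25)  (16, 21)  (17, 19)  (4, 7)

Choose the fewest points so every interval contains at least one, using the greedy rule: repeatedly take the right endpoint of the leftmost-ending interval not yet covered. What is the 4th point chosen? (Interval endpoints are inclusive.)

23

Process intervals by earliest right end; each time one isn't hit yet, stab at its right endpoint.
By right end: [4,5]  [2,6]  [4,7]  [10,12]  [17,19]  [16,21]  [20,23]  [20,25]
[4,5] uncovered → point at 5; [10,12] uncovered → point at 12; [17,19] uncovered → point at 19; [20,23] uncovered → point at 23.
Points: 5, 12, 19, 23 (4 total).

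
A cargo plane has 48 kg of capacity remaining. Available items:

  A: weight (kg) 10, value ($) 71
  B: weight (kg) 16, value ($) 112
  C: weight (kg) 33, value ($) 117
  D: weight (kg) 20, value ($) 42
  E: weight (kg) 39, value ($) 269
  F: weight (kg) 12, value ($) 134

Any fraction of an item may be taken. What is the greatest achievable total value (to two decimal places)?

Ratios (sorted): F 11.17, A 7.10, B 7.00, E 6.90, C 3.55, D 2.10
take F (12 @ 134); take A (10 @ 71); take B (16 @ 112); take 10/39 of E → 68.97. Capacity used 48/48.
Total value = 385.97

385.97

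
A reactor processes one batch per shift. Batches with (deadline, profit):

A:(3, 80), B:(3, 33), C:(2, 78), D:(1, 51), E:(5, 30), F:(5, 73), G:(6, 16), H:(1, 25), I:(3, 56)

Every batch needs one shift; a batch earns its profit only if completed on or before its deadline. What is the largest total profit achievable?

333

Sort by profit descending; place each in the latest free slot ≤ its deadline.
Profit order: A=80 C=78 F=73 I=56 D=51 B=33 E=30 H=25 G=16
Assign: A→slot 3, C→slot 2, F→slot 5, I→slot 1, D skipped, B skipped, E→slot 4, H skipped, G→slot 6.
Slots: [1:I] [2:C] [3:A] [4:E] [5:F] [6:G]
Profit = 56 + 78 + 80 + 30 + 73 + 16 = 333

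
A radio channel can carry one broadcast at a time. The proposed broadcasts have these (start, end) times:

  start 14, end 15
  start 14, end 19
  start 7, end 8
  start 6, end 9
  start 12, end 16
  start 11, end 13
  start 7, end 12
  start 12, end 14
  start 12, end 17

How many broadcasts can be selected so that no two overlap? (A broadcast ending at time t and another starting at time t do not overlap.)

By end time: (7,8), (6,9), (7,12), (11,13), (12,14), (14,15), (12,16), (12,17), (14,19).
Pick (7,8); next start ≥ 8 → (11,13); next start ≥ 13 → (14,15).
Selected 3 broadcasts.

3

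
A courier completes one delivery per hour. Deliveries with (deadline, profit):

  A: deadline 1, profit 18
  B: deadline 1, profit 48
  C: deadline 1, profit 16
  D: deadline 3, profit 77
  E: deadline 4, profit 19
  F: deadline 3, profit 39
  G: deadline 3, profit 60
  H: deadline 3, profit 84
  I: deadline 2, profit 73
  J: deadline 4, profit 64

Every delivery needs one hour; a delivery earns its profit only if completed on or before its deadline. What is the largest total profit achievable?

Sort by profit descending; place each in the latest free slot ≤ its deadline.
Profit order: H=84 D=77 I=73 J=64 G=60 B=48 F=39 E=19 A=18 C=16
Assign: H→slot 3, D→slot 2, I→slot 1, J→slot 4, G skipped, B skipped, F skipped, E skipped, A skipped, C skipped.
Slots: [1:I] [2:D] [3:H] [4:J]
Profit = 73 + 77 + 84 + 64 = 298

298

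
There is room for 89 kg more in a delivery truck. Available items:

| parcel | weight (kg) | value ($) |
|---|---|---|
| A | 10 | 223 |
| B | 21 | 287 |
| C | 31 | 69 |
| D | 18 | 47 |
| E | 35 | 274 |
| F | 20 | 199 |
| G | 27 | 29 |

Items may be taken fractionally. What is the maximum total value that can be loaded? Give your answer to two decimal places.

Greedy by value/weight ratio, highest first.
Ratios (sorted): A 22.30, B 13.67, F 9.95, E 7.83, D 2.61, C 2.23, G 1.07
take A (10 @ 223); take B (21 @ 287); take F (20 @ 199); take E (35 @ 274); take 3/18 of D → 7.83. Capacity used 89/89.
Total value = 990.83

990.83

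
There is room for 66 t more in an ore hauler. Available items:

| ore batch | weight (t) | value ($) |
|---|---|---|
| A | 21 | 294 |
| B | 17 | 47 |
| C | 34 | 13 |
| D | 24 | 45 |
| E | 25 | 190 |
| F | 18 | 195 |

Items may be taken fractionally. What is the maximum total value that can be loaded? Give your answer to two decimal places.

Order: A (294/21=14.00) > F (195/18=10.83) > E (190/25=7.60) > B (47/17=2.76) > D (45/24=1.88) > C (13/34=0.38)
Fill: take A (21 @ 294) → take F (18 @ 195) → take E (25 @ 190) → take 2/17 of B → 5.53; 66/66 used.
Total value = 684.53

684.53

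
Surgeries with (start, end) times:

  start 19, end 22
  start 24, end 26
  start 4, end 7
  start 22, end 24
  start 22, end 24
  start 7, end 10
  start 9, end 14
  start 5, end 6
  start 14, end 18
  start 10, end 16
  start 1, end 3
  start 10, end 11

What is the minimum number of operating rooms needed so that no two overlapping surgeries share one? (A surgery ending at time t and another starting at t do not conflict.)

3

starts: [1, 4, 5, 7, 9, 10, 10, 14, 19, 22, 22, 24]
ends:   [3, 6, 7, 10, 11, 14, 16, 18, 22, 24, 24, 26]
s1→1 e3→0 s4→1 s5→2 e6→1 e7→0 s7→1 s9→2 e10→1 s10→2 s10→3  — peak 3.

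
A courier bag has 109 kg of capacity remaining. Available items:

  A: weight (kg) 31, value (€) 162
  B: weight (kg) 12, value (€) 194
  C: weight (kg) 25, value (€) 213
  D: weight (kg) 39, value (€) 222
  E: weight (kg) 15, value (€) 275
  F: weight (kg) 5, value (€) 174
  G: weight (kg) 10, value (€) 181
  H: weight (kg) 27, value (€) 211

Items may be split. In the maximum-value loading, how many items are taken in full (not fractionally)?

6

Sort by value per unit weight and fill in that order.
Ratios (sorted): F 34.80, E 18.33, G 18.10, B 16.17, C 8.52, H 7.81, D 5.69, A 5.23
take F (5 @ 174); take E (15 @ 275); take G (10 @ 181); take B (12 @ 194); take C (25 @ 213); take H (27 @ 211); take 15/39 of D → 85.38. Capacity used 109/109.
6 item(s) taken whole; one partial (take 15/39 of D).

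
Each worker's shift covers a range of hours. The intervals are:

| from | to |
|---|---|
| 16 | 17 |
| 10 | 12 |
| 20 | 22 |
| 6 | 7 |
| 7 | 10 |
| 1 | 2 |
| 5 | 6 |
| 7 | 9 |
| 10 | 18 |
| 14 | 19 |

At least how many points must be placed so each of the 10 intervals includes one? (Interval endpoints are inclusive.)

6

Sorted: [1,2] [5,6] [6,7] [7,9] [7,10] [10,12] [16,17] [10,18] [14,19] [20,22]
{[1,2]} hit by 2; {[5,6],[6,7]} hit by 6; {[7,9],[7,10]} hit by 9; {[10,12]} hit by 12; {[16,17],[10,18],[14,19]} hit by 17; {[20,22]} hit by 22.
Points: 2, 6, 9, 12, 17, 22 (6 total).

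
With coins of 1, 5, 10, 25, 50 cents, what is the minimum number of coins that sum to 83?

83 − 1×50→33 − 1×25→8 − 1×5→3 − 3×1→0
Total coins = 1 + 1 + 1 + 3 = 6

6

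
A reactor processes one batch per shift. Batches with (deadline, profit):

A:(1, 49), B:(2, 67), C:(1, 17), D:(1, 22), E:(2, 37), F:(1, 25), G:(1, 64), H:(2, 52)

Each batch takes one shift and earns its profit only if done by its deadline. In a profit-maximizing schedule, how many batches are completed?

Sort by profit descending; place each in the latest free slot ≤ its deadline.
Profit order: B=67 G=64 H=52 A=49 E=37 F=25 D=22 C=17
Assign: B→slot 2, G→slot 1, H skipped, A skipped, E skipped, F skipped, D skipped, C skipped.
Slots: [1:G] [2:B]
2 of 8 scheduled.

2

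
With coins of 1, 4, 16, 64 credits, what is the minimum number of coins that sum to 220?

7

Use the largest denomination that fits, subtract, and repeat.
220 − 3×64→28 − 1×16→12 − 3×4→0
Total coins = 3 + 1 + 3 = 7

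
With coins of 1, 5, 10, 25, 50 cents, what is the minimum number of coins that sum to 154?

154 = 3×50 + 4×1
Total coins = 3 + 4 = 7

7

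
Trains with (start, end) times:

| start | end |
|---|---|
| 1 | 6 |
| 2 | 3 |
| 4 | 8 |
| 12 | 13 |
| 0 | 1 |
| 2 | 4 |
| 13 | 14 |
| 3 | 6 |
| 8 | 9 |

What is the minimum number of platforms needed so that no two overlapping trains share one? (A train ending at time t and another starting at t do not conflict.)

3

Events (time:±→running): 0:+→1 1:-→0 1:+→1 2:+→2 2:+→3 … peak 3.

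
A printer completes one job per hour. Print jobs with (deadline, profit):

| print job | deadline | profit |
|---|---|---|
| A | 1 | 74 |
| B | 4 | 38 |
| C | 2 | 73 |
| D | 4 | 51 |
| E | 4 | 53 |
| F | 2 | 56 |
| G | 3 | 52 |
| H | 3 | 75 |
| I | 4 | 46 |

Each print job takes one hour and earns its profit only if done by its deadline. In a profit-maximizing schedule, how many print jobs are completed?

4

Sort by profit descending; place each in the latest free slot ≤ its deadline.
Profit order: H=75 A=74 C=73 F=56 E=53 G=52 D=51 I=46 B=38
Assign: H→slot 3, A→slot 1, C→slot 2, F skipped, E→slot 4, G skipped, D skipped, I skipped, B skipped.
Slots: [1:A] [2:C] [3:H] [4:E]
4 of 9 scheduled.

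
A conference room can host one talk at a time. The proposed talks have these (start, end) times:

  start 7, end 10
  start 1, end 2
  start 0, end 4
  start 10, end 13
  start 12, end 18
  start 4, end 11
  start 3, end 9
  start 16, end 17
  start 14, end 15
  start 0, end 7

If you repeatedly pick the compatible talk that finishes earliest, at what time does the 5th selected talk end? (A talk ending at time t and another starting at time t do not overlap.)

17

Order by finish time; keep every interval that doesn't clash with the previous kept one.
By end time: (1,2), (0,4), (0,7), (3,9), (7,10), (4,11), (10,13), (14,15), (16,17), (12,18).
Pick (1,2); next start ≥ 2 → (3,9); next start ≥ 9 → (10,13); next start ≥ 13 → (14,15); next start ≥ 15 → (16,17).
Selected: (1,2) (3,9) (10,13) (14,15) (16,17)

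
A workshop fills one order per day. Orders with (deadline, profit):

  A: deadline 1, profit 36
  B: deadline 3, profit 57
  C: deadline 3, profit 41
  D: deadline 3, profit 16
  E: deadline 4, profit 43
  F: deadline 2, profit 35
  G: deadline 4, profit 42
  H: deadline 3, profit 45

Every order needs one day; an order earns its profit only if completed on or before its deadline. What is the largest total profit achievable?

187

Take jobs in profit order; each goes to the latest open slot no later than its deadline.
Profit order: B=57 H=45 E=43 G=42 C=41 A=36 F=35 D=16
Assign: B→slot 3, H→slot 2, E→slot 4, G→slot 1, C skipped, A skipped, F skipped, D skipped.
Slots: [1:G] [2:H] [3:B] [4:E]
Profit = 42 + 45 + 57 + 43 = 187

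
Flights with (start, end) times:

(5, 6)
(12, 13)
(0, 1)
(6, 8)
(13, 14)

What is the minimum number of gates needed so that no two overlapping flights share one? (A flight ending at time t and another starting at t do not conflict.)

starts: [0, 5, 6, 12, 13]
ends:   [1, 6, 8, 13, 14]
s0→1  — peak 1.

1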